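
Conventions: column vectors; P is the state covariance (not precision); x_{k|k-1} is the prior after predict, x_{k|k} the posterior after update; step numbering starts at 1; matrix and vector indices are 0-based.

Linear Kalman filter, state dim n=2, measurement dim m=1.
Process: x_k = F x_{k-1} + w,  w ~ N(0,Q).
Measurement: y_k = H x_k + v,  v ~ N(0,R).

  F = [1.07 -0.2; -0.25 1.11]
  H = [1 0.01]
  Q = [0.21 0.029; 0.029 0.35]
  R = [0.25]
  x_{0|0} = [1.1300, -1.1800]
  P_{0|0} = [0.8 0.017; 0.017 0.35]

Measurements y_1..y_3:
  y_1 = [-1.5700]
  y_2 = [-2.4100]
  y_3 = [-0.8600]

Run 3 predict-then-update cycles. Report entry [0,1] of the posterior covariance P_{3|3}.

P_post[0,1] = -0.1527

step 1: x^-=[1.4451, -1.5923]  P^-=[1.1326 -0.2417; -0.2417 0.8218]  S=[1.3779]  K=[0.8203; -0.1694]  nu=[-2.9992]  x^+=[-1.0150, -1.0842]  P^+=[0.2056 -0.0502; -0.0502 0.7823]
step 2: x^-=[-0.8692, -0.9497]  P^-=[0.4981 -0.2618; -0.2618 1.3545]  S=[0.7430]  K=[0.6669; -0.3341]  nu=[-1.5313]  x^+=[-1.8904, -0.4382]  P^+=[0.1677 -0.0962; -0.0962 1.2716]
step 3: x^-=[-1.9351, -0.0138]  P^-=[0.4940 -0.4173; -0.4173 1.9806]  S=[0.7359]  K=[0.6657; -0.5401]  nu=[1.0752]  x^+=[-1.2193, -0.5945]  P^+=[0.1679 -0.1527; -0.1527 1.7660]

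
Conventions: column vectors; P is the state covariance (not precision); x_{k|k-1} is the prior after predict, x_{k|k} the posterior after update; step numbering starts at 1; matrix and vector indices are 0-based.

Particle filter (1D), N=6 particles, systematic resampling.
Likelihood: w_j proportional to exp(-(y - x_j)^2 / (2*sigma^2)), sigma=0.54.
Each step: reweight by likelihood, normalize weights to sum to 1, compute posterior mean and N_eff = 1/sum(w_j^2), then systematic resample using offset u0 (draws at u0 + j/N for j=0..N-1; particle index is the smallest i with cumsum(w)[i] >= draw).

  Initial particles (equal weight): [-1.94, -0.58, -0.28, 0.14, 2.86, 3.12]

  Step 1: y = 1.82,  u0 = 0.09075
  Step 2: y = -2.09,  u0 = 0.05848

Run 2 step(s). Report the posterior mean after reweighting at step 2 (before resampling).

step 1: w=[0.0000, 0.0002, 0.0024, 0.0359, 0.7110, 0.2505]  mean=2.8192  Neff=1.7558  idx=[4, 4, 4, 4, 5, 5]
step 2: w=[0.2487, 0.2487, 0.2487, 0.2487, 0.0027, 0.0027]  mean=2.8614  Neff=4.0430  idx=[0, 0, 1, 2, 2, 3]

post_mean = 2.8614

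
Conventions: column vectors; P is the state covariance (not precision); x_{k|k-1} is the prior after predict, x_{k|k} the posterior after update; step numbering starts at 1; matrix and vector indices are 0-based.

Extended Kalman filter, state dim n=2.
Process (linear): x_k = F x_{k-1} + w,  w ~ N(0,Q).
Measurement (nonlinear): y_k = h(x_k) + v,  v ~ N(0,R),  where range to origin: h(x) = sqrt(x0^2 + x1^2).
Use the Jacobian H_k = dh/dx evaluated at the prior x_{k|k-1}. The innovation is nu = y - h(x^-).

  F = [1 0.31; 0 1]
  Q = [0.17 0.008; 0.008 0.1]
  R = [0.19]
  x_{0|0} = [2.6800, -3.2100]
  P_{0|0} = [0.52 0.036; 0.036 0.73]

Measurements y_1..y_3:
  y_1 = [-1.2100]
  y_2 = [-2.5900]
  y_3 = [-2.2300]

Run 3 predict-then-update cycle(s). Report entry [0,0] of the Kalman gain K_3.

step 1: x^-=[1.6849, -3.2100]  P^-=[0.7825 0.2703; 0.2703 0.8300]  H_jac=[0.4648 -0.8854]  S=[0.7873]  K=[0.1579; -0.7739]  nu=[-4.8353]  x^+=[0.9213, 0.5322]  P^+=[0.7628 0.3665; 0.3665 0.3585]
step 2: x^-=[1.0863, 0.5322]  P^-=[1.1945 0.4856; 0.4856 0.4585]  H_jac=[0.8980 0.4400]  S=[1.6258]  K=[0.7912; 0.3923]  nu=[-3.7996]  x^+=[-1.9201, -0.9584]  P^+=[0.1767 -0.0190; -0.0190 0.2082]
step 3: x^-=[-2.2172, -0.9584]  P^-=[0.3549 0.0535; 0.0535 0.3082]  H_jac=[-0.9179 -0.3968]  S=[0.5766]  K=[-0.6019; -0.2973]  nu=[-4.6455]  x^+=[0.5789, 0.4229]  P^+=[0.1461 -0.0497; -0.0497 0.2573]

K[0,0] = -0.6019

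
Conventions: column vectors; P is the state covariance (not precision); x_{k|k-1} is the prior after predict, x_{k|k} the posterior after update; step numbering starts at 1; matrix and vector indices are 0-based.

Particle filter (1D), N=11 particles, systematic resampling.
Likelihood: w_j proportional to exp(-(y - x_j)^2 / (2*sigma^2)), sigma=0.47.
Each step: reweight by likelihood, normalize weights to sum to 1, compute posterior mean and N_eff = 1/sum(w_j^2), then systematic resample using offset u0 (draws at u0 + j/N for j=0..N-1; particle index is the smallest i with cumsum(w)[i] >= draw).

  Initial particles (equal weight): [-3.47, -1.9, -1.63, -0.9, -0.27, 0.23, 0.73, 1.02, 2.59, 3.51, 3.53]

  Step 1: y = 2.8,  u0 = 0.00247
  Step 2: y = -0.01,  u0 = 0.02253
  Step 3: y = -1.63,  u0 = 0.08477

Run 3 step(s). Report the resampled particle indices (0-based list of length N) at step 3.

resampled_idx = [0, 1, 2, 3, 4, 5, 6, 7, 8, 9, 10]

step 1: w=[0.0000, 0.0000, 0.0000, 0.0000, 0.0000, 0.0000, 0.0000, 0.0005, 0.5936, 0.2096, 0.1963]  mean=2.9665  Neff=2.3000  idx=[8, 8, 8, 8, 8, 8, 8, 9, 9, 10, 10]
step 2: w=[0.1429, 0.1429, 0.1429, 0.1429, 0.1429, 0.1429, 0.1429, 0.0000, 0.0000, 0.0000, 0.0000]  mean=2.5900  Neff=7.0000  idx=[0, 0, 1, 2, 2, 3, 3, 4, 5, 5, 6]
step 3: w=[0.0909, 0.0909, 0.0909, 0.0909, 0.0909, 0.0909, 0.0909, 0.0909, 0.0909, 0.0909, 0.0909]  mean=2.5900  Neff=11.0000  idx=[0, 1, 2, 3, 4, 5, 6, 7, 8, 9, 10]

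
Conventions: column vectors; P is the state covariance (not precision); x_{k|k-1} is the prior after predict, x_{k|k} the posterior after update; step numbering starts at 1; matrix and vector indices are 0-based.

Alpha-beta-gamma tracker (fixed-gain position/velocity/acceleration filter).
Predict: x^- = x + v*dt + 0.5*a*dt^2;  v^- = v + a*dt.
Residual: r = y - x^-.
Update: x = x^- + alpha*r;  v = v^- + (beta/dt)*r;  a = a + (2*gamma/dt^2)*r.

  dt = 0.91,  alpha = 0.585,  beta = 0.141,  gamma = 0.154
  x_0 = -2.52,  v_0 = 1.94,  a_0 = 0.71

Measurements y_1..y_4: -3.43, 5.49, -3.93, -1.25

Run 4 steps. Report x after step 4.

x_post = 0.0881

step 1: x_pred=-0.4606  r=-2.9694  x^+=-2.1977  v^+=2.1260  a^+=-0.3944
step 2: x_pred=-0.4263  r=5.9163  x^+=3.0347  v^+=2.6838  a^+=1.8061
step 3: x_pred=6.2248  r=-10.1548  x^+=0.2842  v^+=2.7539  a^+=-1.9708
step 4: x_pred=1.9743  r=-3.2243  x^+=0.0881  v^+=0.4609  a^+=-3.1701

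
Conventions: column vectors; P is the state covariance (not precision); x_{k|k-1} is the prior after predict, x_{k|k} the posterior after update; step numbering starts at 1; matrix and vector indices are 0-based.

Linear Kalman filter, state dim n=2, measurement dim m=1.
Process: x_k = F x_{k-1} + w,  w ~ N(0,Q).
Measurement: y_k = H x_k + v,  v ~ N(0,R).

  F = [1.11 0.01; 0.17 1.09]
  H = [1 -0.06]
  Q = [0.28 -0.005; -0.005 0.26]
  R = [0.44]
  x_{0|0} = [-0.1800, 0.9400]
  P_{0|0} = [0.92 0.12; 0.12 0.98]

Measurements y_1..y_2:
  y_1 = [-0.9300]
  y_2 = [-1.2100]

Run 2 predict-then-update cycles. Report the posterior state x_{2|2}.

step 1: x^-=[-0.1904, 0.9940]  P^-=[1.4163 0.3247; 0.3247 1.4954]  S=[1.8227]  K=[0.7663; 0.1289]  nu=[-0.6800]  x^+=[-0.7115, 0.9064]  P^+=[0.3459 0.1446; 0.1446 1.4651]
step 2: x^-=[-0.7807, 0.8670]  P^-=[0.7095 0.2515; 0.2515 2.0643]  S=[1.1268]  K=[0.6163; 0.1132]  nu=[-0.3773]  x^+=[-1.0132, 0.8242]  P^+=[0.2815 0.1728; 0.1728 2.0498]

x_post = [-1.0132, 0.8242]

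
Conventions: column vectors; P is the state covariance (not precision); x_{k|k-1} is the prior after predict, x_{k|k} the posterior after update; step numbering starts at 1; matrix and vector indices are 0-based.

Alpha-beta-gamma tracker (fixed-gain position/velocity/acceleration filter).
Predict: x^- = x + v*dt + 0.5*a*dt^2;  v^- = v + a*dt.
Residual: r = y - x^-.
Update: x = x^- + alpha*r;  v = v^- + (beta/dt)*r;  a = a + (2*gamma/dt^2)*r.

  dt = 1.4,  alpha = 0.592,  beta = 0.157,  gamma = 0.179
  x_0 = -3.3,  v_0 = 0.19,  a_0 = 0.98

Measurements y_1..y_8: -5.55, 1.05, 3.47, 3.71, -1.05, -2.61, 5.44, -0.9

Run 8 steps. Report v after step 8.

v_post = -7.3630

step 1: x_pred=-2.0736  r=-3.4764  x^+=-4.1316  v^+=1.1721  a^+=0.3450
step 2: x_pred=-2.1525  r=3.2025  x^+=-0.2566  v^+=2.0143  a^+=0.9300
step 3: x_pred=3.4748  r=-0.0048  x^+=3.4720  v^+=3.3157  a^+=0.9291
step 4: x_pred=9.0245  r=-5.3145  x^+=5.8783  v^+=4.0205  a^+=-0.0416
step 5: x_pred=11.4662  r=-12.5162  x^+=4.0566  v^+=2.5586  a^+=-2.3277
step 6: x_pred=5.3575  r=-7.9675  x^+=0.6407  v^+=-1.5937  a^+=-3.7830
step 7: x_pred=-5.2978  r=10.7378  x^+=1.0590  v^+=-5.6858  a^+=-1.8217
step 8: x_pred=-8.6864  r=7.7864  x^+=-4.0769  v^+=-7.3630  a^+=-0.3995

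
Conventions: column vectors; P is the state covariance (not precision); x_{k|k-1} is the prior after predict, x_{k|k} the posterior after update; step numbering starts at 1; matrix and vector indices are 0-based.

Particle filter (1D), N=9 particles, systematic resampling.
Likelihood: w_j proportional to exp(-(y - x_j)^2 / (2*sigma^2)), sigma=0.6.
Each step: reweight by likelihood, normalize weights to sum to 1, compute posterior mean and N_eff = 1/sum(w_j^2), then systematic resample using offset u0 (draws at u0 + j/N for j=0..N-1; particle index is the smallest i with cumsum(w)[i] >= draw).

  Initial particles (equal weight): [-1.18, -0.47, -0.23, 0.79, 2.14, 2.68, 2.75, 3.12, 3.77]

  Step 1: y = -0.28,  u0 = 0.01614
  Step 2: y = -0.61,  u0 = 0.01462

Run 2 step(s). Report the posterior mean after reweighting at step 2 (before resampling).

step 1: w=[0.1311, 0.3841, 0.4024, 0.0823, 0.0001, 0.0000, 0.0000, 0.0000, 0.0000]  mean=-0.3624  Neff=2.9995  idx=[0, 0, 1, 1, 1, 2, 2, 2, 2]
step 2: w=[0.0853, 0.0853, 0.1303, 0.1303, 0.1303, 0.1096, 0.1096, 0.1096, 0.1096]  mean=-0.4859  Neff=8.8057  idx=[0, 1, 2, 3, 4, 5, 6, 7, 8]

post_mean = -0.4859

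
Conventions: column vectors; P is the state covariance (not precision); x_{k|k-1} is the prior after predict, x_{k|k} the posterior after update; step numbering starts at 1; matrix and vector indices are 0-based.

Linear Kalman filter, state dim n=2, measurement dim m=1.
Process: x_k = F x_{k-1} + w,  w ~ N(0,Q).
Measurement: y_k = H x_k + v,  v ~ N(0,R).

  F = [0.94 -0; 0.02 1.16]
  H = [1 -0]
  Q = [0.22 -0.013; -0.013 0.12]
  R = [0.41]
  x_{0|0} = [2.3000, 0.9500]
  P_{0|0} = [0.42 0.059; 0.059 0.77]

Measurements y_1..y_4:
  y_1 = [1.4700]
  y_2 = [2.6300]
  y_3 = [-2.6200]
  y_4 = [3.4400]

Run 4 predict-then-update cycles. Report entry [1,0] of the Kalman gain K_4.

K[1,0] = -0.0110

step 1: x^-=[2.1620, 1.1480]  P^-=[0.5911 0.0592; 0.0592 1.1590]  S=[1.0011]  K=[0.5905; 0.0592]  nu=[-0.6920]  x^+=[1.7534, 1.1071]  P^+=[0.2421 0.0243; 0.0243 1.1555]
step 2: x^-=[1.6482, 1.3193]  P^-=[0.4339 0.0180; 0.0180 1.6761]  S=[0.8439]  K=[0.5142; 0.0213]  nu=[0.9818]  x^+=[2.1530, 1.3402]  P^+=[0.2108 0.0087; 0.0087 1.6757]
step 3: x^-=[2.0238, 1.5977]  P^-=[0.4063 0.0005; 0.0005 2.3753]  S=[0.8163]  K=[0.4977; 0.0006]  nu=[-4.6438]  x^+=[-0.2875, 1.5948]  P^+=[0.2041 0.0003; 0.0003 2.3753]
step 4: x^-=[-0.2702, 1.8443]  P^-=[0.4003 -0.0089; -0.0089 3.3163]  S=[0.8103]  K=[0.4940; -0.0110]  nu=[3.7102]  x^+=[1.5627, 1.8036]  P^+=[0.2025 -0.0045; -0.0045 3.3162]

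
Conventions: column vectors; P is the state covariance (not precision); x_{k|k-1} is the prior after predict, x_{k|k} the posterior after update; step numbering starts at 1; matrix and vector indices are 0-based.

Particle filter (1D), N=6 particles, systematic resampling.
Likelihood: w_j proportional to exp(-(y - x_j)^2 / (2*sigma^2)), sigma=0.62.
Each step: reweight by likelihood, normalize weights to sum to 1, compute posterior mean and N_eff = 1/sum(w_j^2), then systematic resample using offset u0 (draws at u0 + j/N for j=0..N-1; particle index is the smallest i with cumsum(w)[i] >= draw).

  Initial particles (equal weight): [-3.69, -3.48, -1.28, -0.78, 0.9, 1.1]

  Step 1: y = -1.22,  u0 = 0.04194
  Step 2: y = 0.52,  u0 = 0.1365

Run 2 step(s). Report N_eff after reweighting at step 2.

N_eff = 3.0974

step 1: w=[0.0002, 0.0007, 0.5597, 0.4372, 0.0016, 0.0005]  mean=-1.0587  Neff=1.9824  idx=[2, 2, 2, 2, 3, 3]
step 2: w=[0.0526, 0.0526, 0.0526, 0.0526, 0.3948, 0.3948]  mean=-0.8852  Neff=3.0974  idx=[2, 4, 4, 5, 5, 5]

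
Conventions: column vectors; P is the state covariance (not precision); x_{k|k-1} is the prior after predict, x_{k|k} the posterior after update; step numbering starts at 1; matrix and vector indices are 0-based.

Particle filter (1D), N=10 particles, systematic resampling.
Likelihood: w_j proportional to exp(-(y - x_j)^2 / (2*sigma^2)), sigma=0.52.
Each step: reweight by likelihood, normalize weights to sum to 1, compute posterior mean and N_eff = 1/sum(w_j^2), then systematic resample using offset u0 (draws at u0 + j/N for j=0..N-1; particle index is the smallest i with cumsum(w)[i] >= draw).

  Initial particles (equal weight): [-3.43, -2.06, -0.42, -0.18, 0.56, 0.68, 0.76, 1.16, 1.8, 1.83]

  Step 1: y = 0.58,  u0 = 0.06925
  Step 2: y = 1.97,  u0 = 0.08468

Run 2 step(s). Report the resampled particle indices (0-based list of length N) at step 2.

step 1: w=[0.0000, 0.0000, 0.0386, 0.0842, 0.2449, 0.2406, 0.2308, 0.1316, 0.0156, 0.0136]  mean=0.6505  Neff=5.0637  idx=[3, 4, 4, 5, 5, 5, 6, 6, 7, 7]
step 2: w=[0.0002, 0.0276, 0.0276, 0.0503, 0.0503, 0.0503, 0.0728, 0.0728, 0.3241, 0.3241]  mean=0.9960  Neff=4.3512  idx=[3, 5, 7, 8, 8, 8, 9, 9, 9, 9]

resampled_idx = [3, 5, 7, 8, 8, 8, 9, 9, 9, 9]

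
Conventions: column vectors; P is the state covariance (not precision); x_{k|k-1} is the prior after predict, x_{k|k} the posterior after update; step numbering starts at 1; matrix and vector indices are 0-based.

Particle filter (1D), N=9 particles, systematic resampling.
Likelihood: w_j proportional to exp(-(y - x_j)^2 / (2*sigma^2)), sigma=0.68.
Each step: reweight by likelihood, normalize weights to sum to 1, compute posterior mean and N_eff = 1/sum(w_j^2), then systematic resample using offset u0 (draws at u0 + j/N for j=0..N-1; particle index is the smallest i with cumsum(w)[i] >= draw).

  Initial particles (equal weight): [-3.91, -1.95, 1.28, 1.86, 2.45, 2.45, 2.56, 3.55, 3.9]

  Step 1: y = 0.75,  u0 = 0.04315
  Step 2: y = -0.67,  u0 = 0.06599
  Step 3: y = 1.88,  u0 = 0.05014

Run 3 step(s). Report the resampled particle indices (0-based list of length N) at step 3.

step 1: w=[0.0000, 0.0003, 0.6594, 0.2357, 0.0393, 0.0393, 0.0259, 0.0002, 0.0000]  mean=1.5411  Neff=2.0240  idx=[2, 2, 2, 2, 2, 2, 3, 3, 4]
step 2: w=[0.1633, 0.1633, 0.1633, 0.1633, 0.1633, 0.1633, 0.0098, 0.0098, 0.0003]  mean=1.2917  Neff=6.2391  idx=[0, 1, 1, 2, 3, 3, 4, 5, 5]
step 3: w=[0.1111, 0.1111, 0.1111, 0.1111, 0.1111, 0.1111, 0.1111, 0.1111, 0.1111]  mean=1.2800  Neff=9.0000  idx=[0, 1, 2, 3, 4, 5, 6, 7, 8]

resampled_idx = [0, 1, 2, 3, 4, 5, 6, 7, 8]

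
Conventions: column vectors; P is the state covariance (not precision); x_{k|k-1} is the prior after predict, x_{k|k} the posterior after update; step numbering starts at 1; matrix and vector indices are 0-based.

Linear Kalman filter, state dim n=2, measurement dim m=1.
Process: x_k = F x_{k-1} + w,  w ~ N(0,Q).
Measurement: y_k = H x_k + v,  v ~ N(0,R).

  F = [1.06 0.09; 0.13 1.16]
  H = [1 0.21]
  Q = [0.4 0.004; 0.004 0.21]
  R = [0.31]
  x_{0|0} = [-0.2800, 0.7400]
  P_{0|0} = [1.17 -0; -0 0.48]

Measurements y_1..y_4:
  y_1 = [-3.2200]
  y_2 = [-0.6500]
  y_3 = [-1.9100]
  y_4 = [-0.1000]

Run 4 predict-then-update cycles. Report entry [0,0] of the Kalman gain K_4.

K[0,0] = 0.6124

step 1: x^-=[-0.2302, 0.8220]  P^-=[1.7185 0.2153; 0.2153 0.8757]  S=[2.1576]  K=[0.8175; 0.1850]  nu=[-3.1624]  x^+=[-2.8154, 0.2368]  P^+=[0.2767 -0.1110; -0.1110 0.8018]
step 2: x^-=[-2.9630, -0.0913]  P^-=[0.6962 -0.0120; -0.0120 1.2601]  S=[1.0568]  K=[0.6565; 0.2391]  nu=[2.3321]  x^+=[-1.4320, 0.4663]  P^+=[0.2408 -0.1778; -0.1778 1.1997]
step 3: x^-=[-1.4760, 0.3547]  P^-=[0.6464 -0.0583; -0.0583 1.7747]  S=[1.0102]  K=[0.6278; 0.3112]  nu=[-0.5085]  x^+=[-1.7952, 0.1965]  P^+=[0.2483 -0.2557; -0.2557 1.6769]
step 4: x^-=[-1.8852, -0.0055]  P^-=[0.6438 -0.1041; -0.1041 2.3935]  S=[1.0156]  K=[0.6124; 0.3924]  nu=[1.7864]  x^+=[-0.7913, 0.6956]  P^+=[0.2629 -0.3481; -0.3481 2.2371]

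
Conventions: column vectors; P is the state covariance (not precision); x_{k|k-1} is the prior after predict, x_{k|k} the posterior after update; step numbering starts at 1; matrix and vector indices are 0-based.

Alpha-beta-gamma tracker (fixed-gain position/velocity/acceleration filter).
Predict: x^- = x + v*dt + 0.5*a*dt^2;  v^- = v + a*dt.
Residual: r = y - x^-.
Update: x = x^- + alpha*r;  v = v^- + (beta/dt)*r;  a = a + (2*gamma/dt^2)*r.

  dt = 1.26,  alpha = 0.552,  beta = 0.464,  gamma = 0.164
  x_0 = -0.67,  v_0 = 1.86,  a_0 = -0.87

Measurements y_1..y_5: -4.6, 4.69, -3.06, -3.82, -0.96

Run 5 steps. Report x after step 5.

step 1: x_pred=0.9830  r=-5.5830  x^+=-2.0988  v^+=-1.2922  a^+=-2.0235
step 2: x_pred=-5.3332  r=10.0232  x^+=0.1996  v^+=-0.1506  a^+=0.0473
step 3: x_pred=0.0474  r=-3.1074  x^+=-1.6679  v^+=-1.2353  a^+=-0.5946
step 4: x_pred=-3.6964  r=-0.1236  x^+=-3.7646  v^+=-2.0301  a^+=-0.6202
step 5: x_pred=-6.8148  r=5.8548  x^+=-3.5830  v^+=-0.6554  a^+=0.5894

x_post = -3.5830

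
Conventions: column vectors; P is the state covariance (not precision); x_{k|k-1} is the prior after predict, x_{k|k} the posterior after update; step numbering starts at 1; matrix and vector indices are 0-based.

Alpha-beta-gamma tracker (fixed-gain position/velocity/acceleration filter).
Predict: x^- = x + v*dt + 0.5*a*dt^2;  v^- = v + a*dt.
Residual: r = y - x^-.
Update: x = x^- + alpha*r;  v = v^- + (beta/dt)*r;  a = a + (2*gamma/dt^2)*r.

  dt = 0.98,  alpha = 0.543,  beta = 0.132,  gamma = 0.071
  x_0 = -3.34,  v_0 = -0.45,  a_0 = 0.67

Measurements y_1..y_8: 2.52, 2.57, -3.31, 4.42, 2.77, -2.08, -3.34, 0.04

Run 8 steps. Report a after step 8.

a_post = -2.4396

step 1: x_pred=-3.4593  r=5.9793  x^+=-0.2125  v^+=1.0120  a^+=1.5541
step 2: x_pred=1.5255  r=1.0445  x^+=2.0926  v^+=2.6756  a^+=1.7085
step 3: x_pred=5.5352  r=-8.8452  x^+=0.7323  v^+=3.1586  a^+=0.4007
step 4: x_pred=4.0201  r=0.3999  x^+=4.2372  v^+=3.6051  a^+=0.4598
step 5: x_pred=7.9911  r=-5.2211  x^+=5.1560  v^+=3.3525  a^+=-0.3121
step 6: x_pred=8.2916  r=-10.3716  x^+=2.6598  v^+=1.6496  a^+=-1.8456
step 7: x_pred=3.3902  r=-6.7302  x^+=-0.2643  v^+=-1.0656  a^+=-2.8407
step 8: x_pred=-2.6727  r=2.7127  x^+=-1.1997  v^+=-3.4841  a^+=-2.4396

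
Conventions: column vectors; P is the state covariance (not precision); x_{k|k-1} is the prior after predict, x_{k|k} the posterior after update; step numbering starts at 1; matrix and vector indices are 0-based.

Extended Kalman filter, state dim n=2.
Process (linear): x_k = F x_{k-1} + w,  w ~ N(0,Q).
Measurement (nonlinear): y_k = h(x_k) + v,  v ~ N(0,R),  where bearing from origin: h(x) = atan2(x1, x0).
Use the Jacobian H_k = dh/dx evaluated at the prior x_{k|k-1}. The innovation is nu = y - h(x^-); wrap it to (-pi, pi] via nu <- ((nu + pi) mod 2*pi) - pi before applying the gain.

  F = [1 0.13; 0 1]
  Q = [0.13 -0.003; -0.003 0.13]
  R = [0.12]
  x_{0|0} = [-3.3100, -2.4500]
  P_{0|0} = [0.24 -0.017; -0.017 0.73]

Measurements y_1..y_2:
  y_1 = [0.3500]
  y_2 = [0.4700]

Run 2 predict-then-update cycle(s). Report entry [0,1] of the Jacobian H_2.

step 1: x^-=[-3.6285, -2.4500]  P^-=[0.3779 0.0749; 0.0749 0.8600]  H_jac=[0.1278 -0.1893]  S=[0.1534]  K=[0.2225; -0.9991]  nu=[2.8977]  x^+=[-2.9837, -5.3450]  P^+=[0.3703 0.1090; 0.1090 0.7069]
step 2: x^-=[-3.6786, -5.3450]  P^-=[0.5406 0.1979; 0.1979 0.8369]  H_jac=[0.1270 -0.0874]  S=[0.1307]  K=[0.3928; -0.3672]  nu=[2.6436]  x^+=[-2.6402, -6.3158]  P^+=[0.5204 0.2167; 0.2167 0.8193]

H_jac[0,1] = -0.0874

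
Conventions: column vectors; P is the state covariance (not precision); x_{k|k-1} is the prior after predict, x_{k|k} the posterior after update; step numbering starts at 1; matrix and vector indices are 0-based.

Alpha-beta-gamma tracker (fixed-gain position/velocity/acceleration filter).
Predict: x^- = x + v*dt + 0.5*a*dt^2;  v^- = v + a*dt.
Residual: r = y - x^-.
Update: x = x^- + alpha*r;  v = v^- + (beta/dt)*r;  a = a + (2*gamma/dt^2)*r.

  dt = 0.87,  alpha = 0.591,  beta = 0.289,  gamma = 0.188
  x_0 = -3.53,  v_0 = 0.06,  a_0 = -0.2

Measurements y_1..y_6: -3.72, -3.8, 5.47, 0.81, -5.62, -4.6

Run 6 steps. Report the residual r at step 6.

resid = -5.0372

step 1: x_pred=-3.5535  r=-0.1665  x^+=-3.6519  v^+=-0.1693  a^+=-0.2827
step 2: x_pred=-3.9062  r=0.1062  x^+=-3.8434  v^+=-0.3800  a^+=-0.2300
step 3: x_pred=-4.2611  r=9.7311  x^+=1.4900  v^+=2.6524  a^+=4.6041
step 4: x_pred=5.5400  r=-4.7300  x^+=2.7446  v^+=5.0867  a^+=2.2544
step 5: x_pred=8.0232  r=-13.6432  x^+=-0.0399  v^+=2.5160  a^+=-4.5231
step 6: x_pred=0.4372  r=-5.0372  x^+=-2.5398  v^+=-3.0924  a^+=-7.0254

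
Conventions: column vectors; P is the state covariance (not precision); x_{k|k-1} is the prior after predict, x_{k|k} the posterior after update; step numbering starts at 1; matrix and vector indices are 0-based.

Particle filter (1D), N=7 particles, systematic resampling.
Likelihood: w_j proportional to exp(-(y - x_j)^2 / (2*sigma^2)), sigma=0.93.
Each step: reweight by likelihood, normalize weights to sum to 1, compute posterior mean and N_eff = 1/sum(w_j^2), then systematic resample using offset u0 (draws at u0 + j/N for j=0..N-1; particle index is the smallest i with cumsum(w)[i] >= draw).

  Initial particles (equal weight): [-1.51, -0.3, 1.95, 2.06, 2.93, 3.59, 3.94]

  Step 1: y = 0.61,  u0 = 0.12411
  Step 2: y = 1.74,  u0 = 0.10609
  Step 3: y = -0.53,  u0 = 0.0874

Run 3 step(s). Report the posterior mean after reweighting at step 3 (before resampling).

step 1: w=[0.0533, 0.4436, 0.2535, 0.2123, 0.0319, 0.0042, 0.0012]  mean=0.8315  Neff=3.2258  idx=[1, 1, 1, 2, 2, 3, 4]
step 2: w=[0.0250, 0.0250, 0.0250, 0.2705, 0.2705, 0.2615, 0.1224]  mean=1.9298  Neff=4.3178  idx=[3, 3, 4, 4, 5, 5, 6]
step 3: w=[0.1824, 0.1824, 0.1824, 0.1824, 0.1321, 0.1321, 0.0063]  mean=1.9852  Neff=5.9531  idx=[0, 1, 2, 2, 3, 4, 5]

post_mean = 1.9852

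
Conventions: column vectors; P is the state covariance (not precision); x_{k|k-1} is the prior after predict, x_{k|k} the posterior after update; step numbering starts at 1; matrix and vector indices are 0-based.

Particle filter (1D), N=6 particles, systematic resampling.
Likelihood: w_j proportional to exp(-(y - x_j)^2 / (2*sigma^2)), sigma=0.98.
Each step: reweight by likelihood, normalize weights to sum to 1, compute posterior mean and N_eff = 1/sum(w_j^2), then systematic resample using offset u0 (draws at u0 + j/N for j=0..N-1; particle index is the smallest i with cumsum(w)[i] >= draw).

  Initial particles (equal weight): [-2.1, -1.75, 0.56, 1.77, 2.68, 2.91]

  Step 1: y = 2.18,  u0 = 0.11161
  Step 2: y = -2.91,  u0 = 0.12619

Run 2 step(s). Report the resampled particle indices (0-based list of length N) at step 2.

step 1: w=[0.0000, 0.0001, 0.0909, 0.3264, 0.3127, 0.2699]  mean=2.2519  Neff=3.5036  idx=[3, 3, 4, 4, 5, 5]
step 2: w=[0.4952, 0.4952, 0.0038, 0.0038, 0.0010, 0.0010]  mean=1.7792  Neff=2.0388  idx=[0, 0, 0, 1, 1, 1]

resampled_idx = [0, 0, 0, 1, 1, 1]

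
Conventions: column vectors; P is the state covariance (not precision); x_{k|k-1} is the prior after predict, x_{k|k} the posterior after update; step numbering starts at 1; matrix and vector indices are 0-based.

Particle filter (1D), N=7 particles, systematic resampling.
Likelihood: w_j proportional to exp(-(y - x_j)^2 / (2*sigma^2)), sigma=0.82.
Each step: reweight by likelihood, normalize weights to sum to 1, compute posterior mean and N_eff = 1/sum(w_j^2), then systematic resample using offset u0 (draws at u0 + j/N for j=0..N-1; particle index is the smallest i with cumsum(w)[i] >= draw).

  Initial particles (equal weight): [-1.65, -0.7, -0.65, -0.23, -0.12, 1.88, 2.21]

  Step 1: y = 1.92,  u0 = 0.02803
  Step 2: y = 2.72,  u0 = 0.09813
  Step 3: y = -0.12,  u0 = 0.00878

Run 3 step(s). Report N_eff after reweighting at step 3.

N_eff = 5.5222

step 1: w=[0.0000, 0.0030, 0.0036, 0.0158, 0.0223, 0.4922, 0.4629]  mean=1.9377  Neff=2.1864  idx=[4, 5, 5, 5, 6, 6, 6]
step 2: w=[0.0006, 0.1392, 0.1392, 0.1392, 0.1939, 0.1939, 0.1939]  mean=2.0708  Neff=5.8494  idx=[1, 2, 3, 4, 5, 6, 6]
step 3: w=[0.2282, 0.2282, 0.2282, 0.0789, 0.0789, 0.0789, 0.0789]  mean=1.9841  Neff=5.5222  idx=[0, 0, 1, 1, 2, 3, 5]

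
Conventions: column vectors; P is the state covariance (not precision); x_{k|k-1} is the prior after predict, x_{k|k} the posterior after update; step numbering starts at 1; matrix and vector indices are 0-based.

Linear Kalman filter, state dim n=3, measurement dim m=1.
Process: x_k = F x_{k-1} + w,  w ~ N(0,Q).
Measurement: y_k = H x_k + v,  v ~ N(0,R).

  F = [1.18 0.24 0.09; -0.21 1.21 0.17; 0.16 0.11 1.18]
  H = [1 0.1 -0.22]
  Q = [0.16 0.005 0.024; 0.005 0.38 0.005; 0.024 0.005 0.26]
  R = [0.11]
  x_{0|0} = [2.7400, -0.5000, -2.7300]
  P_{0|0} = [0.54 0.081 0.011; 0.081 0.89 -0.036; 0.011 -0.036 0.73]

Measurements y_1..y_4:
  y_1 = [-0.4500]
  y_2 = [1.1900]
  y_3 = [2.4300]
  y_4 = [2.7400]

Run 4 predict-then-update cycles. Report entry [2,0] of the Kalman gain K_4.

step 1: x^-=[2.8675, -1.6445, -2.8380]  P^-=[1.0157 0.2490 0.2455; 0.2490 1.6712 0.2111; 0.2455 0.2111 1.2987]  S=[1.1378]  K=[0.8671; 0.3249; -0.0168]  nu=[-3.7774]  x^+=[-0.4080, -2.8718, -2.7746]  P^+=[0.1602 -0.0716 0.2621; -0.0716 1.5511 0.2173; 0.2621 0.2173 1.2984]
step 2: x^-=[-1.4204, -3.8609, -3.6553]  P^-=[0.5074 0.4172 0.6534; 0.4172 2.8026 0.7108; 0.6534 0.7108 2.2436]  S=[0.5187]  K=[0.7816; 1.0431; 0.4451]  nu=[2.1924]  x^+=[0.2930, -1.5741, -2.6793]  P^+=[0.1906 -0.0057 0.4729; -0.0057 2.2382 0.4699; 0.4729 0.4699 2.1408]
step 3: x^-=[-0.2731, -2.4217, -3.2879]  P^-=[0.6892 0.7889 1.1485; 0.7889 3.8897 1.3004; 1.1485 1.3004 3.5732]  S=[0.6062]  K=[0.8502; 1.4711; 0.8124]  nu=[2.2220]  x^+=[1.6159, 0.8472, -1.4827]  P^+=[0.2510 0.0307 0.7299; 0.0307 2.5777 0.5759; 0.7299 0.5759 3.1731]
step 4: x^-=[1.9766, 0.4337, -1.3979]  P^-=[0.8810 1.0011 1.6772; 1.0011 4.4260 1.6534; 1.6772 1.6534 5.1420]  S=[0.6737]  K=[0.9087; 1.6031; 1.0558]  nu=[0.4125]  x^+=[2.3514, 1.0949, -0.9624]  P^+=[0.3248 0.0198 1.0308; 0.0198 2.6947 0.5132; 1.0308 0.5132 4.3911]

K[2,0] = 1.0558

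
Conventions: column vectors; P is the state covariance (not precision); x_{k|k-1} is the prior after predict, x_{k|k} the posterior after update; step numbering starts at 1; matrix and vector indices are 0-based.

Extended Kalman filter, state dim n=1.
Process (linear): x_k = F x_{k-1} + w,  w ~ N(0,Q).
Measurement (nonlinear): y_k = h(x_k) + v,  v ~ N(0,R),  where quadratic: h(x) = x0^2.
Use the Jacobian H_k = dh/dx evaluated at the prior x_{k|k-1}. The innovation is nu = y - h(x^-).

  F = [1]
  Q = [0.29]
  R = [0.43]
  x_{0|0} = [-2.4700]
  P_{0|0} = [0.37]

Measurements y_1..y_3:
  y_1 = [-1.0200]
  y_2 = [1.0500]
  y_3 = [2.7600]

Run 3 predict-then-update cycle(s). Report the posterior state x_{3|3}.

step 1: x^-=[-2.4700]  P^-=[0.6600]  H_jac=[-4.9400]  S=[16.5364]  K=[-0.1972]  nu=[-7.1209]  x^+=[-1.0660]  P^+=[0.0172]
step 2: x^-=[-1.0660]  P^-=[0.3072]  H_jac=[-2.1320]  S=[1.8262]  K=[-0.3586]  nu=[-0.0864]  x^+=[-1.0350]  P^+=[0.0723]
step 3: x^-=[-1.0350]  P^-=[0.3623]  H_jac=[-2.0701]  S=[1.9826]  K=[-0.3783]  nu=[1.6887]  x^+=[-1.6739]  P^+=[0.0786]

x_post = [-1.6739]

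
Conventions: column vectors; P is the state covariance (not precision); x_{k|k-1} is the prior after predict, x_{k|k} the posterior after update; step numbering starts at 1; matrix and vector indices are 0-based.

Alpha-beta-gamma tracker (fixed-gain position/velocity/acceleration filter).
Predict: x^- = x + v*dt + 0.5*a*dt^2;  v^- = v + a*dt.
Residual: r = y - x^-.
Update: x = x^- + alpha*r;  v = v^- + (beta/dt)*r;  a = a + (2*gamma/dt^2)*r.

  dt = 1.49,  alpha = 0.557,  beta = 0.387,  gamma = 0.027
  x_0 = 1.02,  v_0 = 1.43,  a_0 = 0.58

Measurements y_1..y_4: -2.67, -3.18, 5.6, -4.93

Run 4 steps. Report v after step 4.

step 1: x_pred=3.7945  r=-6.4645  x^+=0.1938  v^+=0.6152  a^+=0.4228
step 2: x_pred=1.5797  r=-4.7597  x^+=-1.0715  v^+=0.0088  a^+=0.3070
step 3: x_pred=-0.7175  r=6.3175  x^+=2.8013  v^+=2.1071  a^+=0.4607
step 4: x_pred=6.4523  r=-11.3823  x^+=0.1124  v^+=-0.1628  a^+=0.1838

v_post = -0.1628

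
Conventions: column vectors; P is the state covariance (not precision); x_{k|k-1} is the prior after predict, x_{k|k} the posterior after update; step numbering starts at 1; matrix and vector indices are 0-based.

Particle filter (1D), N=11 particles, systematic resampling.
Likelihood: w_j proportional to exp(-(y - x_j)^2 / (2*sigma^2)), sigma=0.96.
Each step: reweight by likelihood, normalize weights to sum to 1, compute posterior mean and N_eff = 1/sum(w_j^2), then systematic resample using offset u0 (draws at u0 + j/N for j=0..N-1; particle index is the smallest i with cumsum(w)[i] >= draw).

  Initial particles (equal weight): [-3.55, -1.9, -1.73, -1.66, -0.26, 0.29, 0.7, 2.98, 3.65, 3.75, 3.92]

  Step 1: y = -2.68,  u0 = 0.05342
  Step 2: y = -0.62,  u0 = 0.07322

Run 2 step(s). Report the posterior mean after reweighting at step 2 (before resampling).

post_mean = -1.7666

step 1: w=[0.2536, 0.2748, 0.2343, 0.2174, 0.0159, 0.0032, 0.0008, 0.0000, 0.0000, 0.0000, 0.0000]  mean=-2.1912  Neff=4.1280  idx=[0, 0, 0, 1, 1, 1, 2, 2, 3, 3, 3]
step 2: w=[0.0024, 0.0024, 0.0024, 0.1039, 0.1039, 0.1039, 0.1296, 0.1296, 0.1406, 0.1406, 0.1406]  mean=-1.7666  Neff=7.9796  idx=[3, 4, 5, 6, 6, 7, 8, 8, 9, 10, 10]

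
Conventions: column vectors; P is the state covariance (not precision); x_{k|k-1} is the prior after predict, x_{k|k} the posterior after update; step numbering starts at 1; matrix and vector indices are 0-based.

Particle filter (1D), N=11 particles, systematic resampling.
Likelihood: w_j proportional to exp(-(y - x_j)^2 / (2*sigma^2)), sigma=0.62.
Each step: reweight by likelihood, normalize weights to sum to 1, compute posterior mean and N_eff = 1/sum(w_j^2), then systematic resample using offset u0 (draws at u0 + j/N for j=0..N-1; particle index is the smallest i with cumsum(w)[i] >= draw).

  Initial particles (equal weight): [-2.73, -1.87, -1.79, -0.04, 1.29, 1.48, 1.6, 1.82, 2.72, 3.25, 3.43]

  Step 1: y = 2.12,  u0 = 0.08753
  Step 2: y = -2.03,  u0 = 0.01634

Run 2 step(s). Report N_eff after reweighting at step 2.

N_eff = 2.1264

step 1: w=[0.0000, 0.0000, 0.0000, 0.0007, 0.1162, 0.1670, 0.2002, 0.2532, 0.1782, 0.0541, 0.0305]  mean=1.9432  Neff=5.5197  idx=[4, 5, 5, 6, 6, 7, 7, 7, 8, 8, 10]
step 2: w=[0.6611, 0.1222, 0.1222, 0.0401, 0.0401, 0.0047, 0.0047, 0.0047, 0.0000, 0.0000, 0.0000]  mean=1.3688  Neff=2.1264  idx=[0, 0, 0, 0, 0, 0, 0, 0, 1, 2, 3]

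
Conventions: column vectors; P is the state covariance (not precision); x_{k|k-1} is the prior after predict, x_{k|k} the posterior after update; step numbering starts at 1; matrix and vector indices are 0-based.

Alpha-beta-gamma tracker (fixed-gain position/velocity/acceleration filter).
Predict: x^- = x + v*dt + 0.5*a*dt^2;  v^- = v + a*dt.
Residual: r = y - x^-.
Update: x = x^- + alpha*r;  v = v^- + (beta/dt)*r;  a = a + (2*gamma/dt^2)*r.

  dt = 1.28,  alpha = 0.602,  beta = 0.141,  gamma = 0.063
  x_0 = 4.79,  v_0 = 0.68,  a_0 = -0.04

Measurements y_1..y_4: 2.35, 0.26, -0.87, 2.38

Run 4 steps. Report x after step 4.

step 1: x_pred=5.6276  r=-3.2776  x^+=3.6545  v^+=0.2677  a^+=-0.2921
step 2: x_pred=3.7580  r=-3.4980  x^+=1.6522  v^+=-0.4914  a^+=-0.5611
step 3: x_pred=0.5635  r=-1.4335  x^+=-0.2994  v^+=-1.3675  a^+=-0.6713
step 4: x_pred=-2.5998  r=4.9798  x^+=0.3980  v^+=-1.6782  a^+=-0.2884

x_post = 0.3980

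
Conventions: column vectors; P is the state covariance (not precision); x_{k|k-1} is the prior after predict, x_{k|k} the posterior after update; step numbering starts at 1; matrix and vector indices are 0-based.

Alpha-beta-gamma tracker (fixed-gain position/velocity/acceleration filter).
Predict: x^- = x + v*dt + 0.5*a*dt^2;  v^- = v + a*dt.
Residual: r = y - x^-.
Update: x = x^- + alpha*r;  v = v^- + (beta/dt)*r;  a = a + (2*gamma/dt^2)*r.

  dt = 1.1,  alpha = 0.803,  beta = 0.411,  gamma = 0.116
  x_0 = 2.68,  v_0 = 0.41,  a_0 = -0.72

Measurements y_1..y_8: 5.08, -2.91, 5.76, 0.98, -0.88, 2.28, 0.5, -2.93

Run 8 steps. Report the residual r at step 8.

step 1: x_pred=2.6954  r=2.3846  x^+=4.6102  v^+=0.5090  a^+=-0.2628
step 2: x_pred=5.0111  r=-7.9211  x^+=-1.3495  v^+=-2.7397  a^+=-1.7815
step 3: x_pred=-5.4411  r=11.2011  x^+=3.5534  v^+=-0.5143  a^+=0.3661
step 4: x_pred=3.2092  r=-2.2292  x^+=1.4191  v^+=-0.9445  a^+=-0.0613
step 5: x_pred=0.3431  r=-1.2231  x^+=-0.6390  v^+=-1.4689  a^+=-0.2958
step 6: x_pred=-2.4338  r=4.7138  x^+=1.3514  v^+=-0.0331  a^+=0.6080
step 7: x_pred=1.6828  r=-1.1828  x^+=0.7330  v^+=0.1938  a^+=0.3812
step 8: x_pred=1.1768  r=-4.1068  x^+=-2.1210  v^+=-0.9214  a^+=-0.4062

resid = -4.1068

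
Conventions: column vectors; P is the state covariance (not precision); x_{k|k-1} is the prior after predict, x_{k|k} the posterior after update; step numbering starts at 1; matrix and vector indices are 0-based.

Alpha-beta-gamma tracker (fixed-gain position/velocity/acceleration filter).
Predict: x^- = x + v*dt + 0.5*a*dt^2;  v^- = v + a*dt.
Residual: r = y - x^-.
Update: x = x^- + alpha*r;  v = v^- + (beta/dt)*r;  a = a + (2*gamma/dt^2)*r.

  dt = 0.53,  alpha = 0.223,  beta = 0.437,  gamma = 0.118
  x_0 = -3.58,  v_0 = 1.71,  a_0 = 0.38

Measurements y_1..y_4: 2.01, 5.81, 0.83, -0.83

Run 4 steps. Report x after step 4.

step 1: x_pred=-2.6203  r=4.6303  x^+=-1.5878  v^+=5.7292  a^+=4.2702
step 2: x_pred=2.0485  r=3.7615  x^+=2.8873  v^+=11.0939  a^+=7.4305
step 3: x_pred=9.8107  r=-8.9807  x^+=7.8080  v^+=7.6272  a^+=-0.1147
step 4: x_pred=11.8343  r=-12.6643  x^+=9.0102  v^+=-2.8756  a^+=-10.7547

x_post = 9.0102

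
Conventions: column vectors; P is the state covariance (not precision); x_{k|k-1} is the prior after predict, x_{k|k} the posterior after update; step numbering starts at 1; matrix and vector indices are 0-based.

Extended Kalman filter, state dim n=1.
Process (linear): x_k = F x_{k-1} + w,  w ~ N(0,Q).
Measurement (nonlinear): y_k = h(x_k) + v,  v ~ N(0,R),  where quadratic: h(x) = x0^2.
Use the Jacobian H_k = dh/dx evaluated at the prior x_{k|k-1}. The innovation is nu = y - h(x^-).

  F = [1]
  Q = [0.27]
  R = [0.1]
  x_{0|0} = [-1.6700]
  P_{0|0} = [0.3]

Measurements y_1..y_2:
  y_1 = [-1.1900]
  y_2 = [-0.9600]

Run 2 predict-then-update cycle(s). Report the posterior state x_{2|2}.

step 1: x^-=[-1.6700]  P^-=[0.5700]  H_jac=[-3.3400]  S=[6.4587]  K=[-0.2948]  nu=[-3.9789]  x^+=[-0.4972]  P^+=[0.0088]
step 2: x^-=[-0.4972]  P^-=[0.2788]  H_jac=[-0.9943]  S=[0.3757]  K=[-0.7380]  nu=[-1.2072]  x^+=[0.3937]  P^+=[0.0742]

x_post = [0.3937]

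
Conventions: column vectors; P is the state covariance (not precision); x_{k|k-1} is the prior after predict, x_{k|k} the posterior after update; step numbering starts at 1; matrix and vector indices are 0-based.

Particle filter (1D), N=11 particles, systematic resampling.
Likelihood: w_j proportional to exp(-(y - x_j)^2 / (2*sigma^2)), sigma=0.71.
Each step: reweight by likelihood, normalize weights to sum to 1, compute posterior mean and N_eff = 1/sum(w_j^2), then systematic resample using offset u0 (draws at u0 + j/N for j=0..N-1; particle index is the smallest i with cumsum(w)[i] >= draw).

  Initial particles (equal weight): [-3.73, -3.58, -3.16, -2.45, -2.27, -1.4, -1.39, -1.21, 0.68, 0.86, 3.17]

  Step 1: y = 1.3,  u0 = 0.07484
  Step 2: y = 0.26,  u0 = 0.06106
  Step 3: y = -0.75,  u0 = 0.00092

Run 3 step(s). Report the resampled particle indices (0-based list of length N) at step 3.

step 1: w=[0.0000, 0.0000, 0.0000, 0.0000, 0.0000, 0.0005, 0.0005, 0.0013, 0.4427, 0.5349, 0.0202]  mean=0.8222  Neff=2.0726  idx=[8, 8, 8, 8, 8, 9, 9, 9, 9, 9, 10]
step 2: w=[0.1091, 0.1091, 0.1091, 0.1091, 0.1091, 0.0909, 0.0909, 0.0909, 0.0909, 0.0909, 0.0000]  mean=0.7619  Neff=9.9188  idx=[0, 1, 2, 3, 3, 4, 5, 6, 7, 8, 9]
step 3: w=[0.1123, 0.1123, 0.1123, 0.1123, 0.1123, 0.1123, 0.0653, 0.0653, 0.0653, 0.0653, 0.0653]  mean=0.7387  Neff=10.3155  idx=[0, 0, 1, 2, 3, 4, 4, 5, 6, 8, 9]

resampled_idx = [0, 0, 1, 2, 3, 4, 4, 5, 6, 8, 9]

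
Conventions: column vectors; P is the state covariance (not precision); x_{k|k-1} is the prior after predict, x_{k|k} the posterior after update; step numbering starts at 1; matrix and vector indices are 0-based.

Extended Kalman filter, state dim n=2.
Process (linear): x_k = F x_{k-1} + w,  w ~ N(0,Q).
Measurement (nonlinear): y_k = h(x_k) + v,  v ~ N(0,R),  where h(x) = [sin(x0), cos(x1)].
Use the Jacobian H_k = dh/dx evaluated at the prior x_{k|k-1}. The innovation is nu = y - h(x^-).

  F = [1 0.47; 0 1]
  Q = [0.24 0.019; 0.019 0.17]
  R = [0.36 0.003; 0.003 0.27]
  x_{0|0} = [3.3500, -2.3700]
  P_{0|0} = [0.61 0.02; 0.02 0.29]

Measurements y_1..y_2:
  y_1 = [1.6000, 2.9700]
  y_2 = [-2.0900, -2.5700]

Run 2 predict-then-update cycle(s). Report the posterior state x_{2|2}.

x_post = [3.9067, -0.1174]

step 1: x^-=[2.2361, -2.3700]  P^-=[0.9329 0.1753; 0.1753 0.4600]  H_jac=[-0.6173 0.0000; 0.0000 0.6973]  S=[0.7155 -0.0725; -0.0725 0.4937]  K=[-0.7915 0.1314; -0.0867 0.6370]  nu=[0.8133, 3.6868]  x^+=[2.0769, -0.0920]  P^+=[0.4610 0.0475; 0.0475 0.2463]
step 2: x^-=[2.0337, -0.0920]  P^-=[0.8000 0.1822; 0.1822 0.4163]  H_jac=[-0.4465 0.0000; 0.0000 0.0919]  S=[0.5195 -0.0045; -0.0045 0.2735]  K=[-0.6872 0.0500; -0.1555 0.1373]  nu=[-2.9848, -3.5658]  x^+=[3.9067, -0.1174]  P^+=[0.5537 0.1244; 0.1244 0.3984]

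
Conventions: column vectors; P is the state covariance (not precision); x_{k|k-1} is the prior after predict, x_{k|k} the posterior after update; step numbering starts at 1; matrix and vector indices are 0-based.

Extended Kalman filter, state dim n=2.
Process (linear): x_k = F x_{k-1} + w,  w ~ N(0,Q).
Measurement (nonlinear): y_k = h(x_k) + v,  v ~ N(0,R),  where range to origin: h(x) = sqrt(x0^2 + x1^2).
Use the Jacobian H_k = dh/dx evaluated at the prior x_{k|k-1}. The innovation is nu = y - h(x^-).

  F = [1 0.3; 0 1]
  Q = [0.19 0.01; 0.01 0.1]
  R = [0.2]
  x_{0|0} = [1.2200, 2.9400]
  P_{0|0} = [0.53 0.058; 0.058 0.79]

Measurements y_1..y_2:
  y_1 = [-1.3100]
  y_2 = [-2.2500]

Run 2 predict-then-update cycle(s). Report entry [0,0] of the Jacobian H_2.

step 1: x^-=[2.1020, 2.9400]  P^-=[0.8259 0.3050; 0.3050 0.8900]  H_jac=[0.5816 0.8135]  S=[1.3569]  K=[0.5368; 0.6643]  nu=[-4.9241]  x^+=[-0.5415, -0.3310]  P^+=[0.4348 -0.1789; -0.1789 0.2912]
step 2: x^-=[-0.6408, -0.3310]  P^-=[0.5437 -0.0815; -0.0815 0.3912]  H_jac=[-0.8885 -0.4590]  S=[0.6451]  K=[-0.6908; -0.1660]  nu=[-2.9713]  x^+=[1.4118, 0.1624]  P^+=[0.2359 -0.1555; -0.1555 0.3734]

H_jac[0,0] = -0.8885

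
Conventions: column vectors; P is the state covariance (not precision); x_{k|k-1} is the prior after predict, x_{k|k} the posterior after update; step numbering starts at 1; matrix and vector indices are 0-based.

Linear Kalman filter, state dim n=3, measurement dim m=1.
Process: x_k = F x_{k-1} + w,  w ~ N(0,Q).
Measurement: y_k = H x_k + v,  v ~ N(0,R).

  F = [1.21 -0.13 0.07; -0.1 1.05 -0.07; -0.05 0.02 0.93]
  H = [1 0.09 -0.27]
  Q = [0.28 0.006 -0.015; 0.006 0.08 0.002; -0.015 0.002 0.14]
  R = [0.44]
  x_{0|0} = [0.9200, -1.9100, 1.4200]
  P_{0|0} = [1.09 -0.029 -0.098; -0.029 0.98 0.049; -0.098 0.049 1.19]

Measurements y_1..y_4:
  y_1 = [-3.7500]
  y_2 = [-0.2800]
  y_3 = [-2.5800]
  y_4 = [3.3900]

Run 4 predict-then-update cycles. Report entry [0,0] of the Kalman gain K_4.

K[0,0] = 0.7087

step 1: x^-=[1.4609, -2.1969, 1.2364]  P^-=[1.8899 -0.2897 -0.1227; -0.2897 1.1747 0.0087; -0.1227 0.0087 1.1833]  S=[2.4394]  K=[0.7776; -0.0764; -0.1810]  nu=[-4.6794]  x^+=[-2.1780, -1.8395, 2.0832]  P^+=[0.4147 -0.1448 0.2206; -0.1448 1.1605 -0.0250; 0.2206 -0.0250 1.1035]
step 2: x^-=[-2.2504, -1.8595, 2.0095]  P^-=[0.9956 -0.4161 0.2747; -0.4161 1.4061 -0.0796; 0.2747 -0.0796 1.0747]  S=[1.3060]  K=[0.6769; -0.2053; -0.0173]  nu=[2.6803]  x^+=[-0.4361, -2.4097, 1.9630]  P^+=[0.3973 -0.2347 0.2900; -0.2347 1.3511 -0.0843; 0.2900 -0.0843 1.0743]
step 3: x^-=[-0.0770, -2.6240, 1.7992]  P^-=[1.0142 -0.5665 0.3556; -0.5665 1.6446 -0.1329; 0.3556 -0.1329 1.0411]  S=[1.2559]  K=[0.6905; -0.3047; 0.0498]  nu=[-1.7810]  x^+=[-1.3069, -2.0814, 1.7105]  P^+=[0.4154 -0.3023 0.3124; -0.3023 1.5280 -0.1139; 0.3124 -0.1139 1.0380]
step 4: x^-=[-1.1910, -2.1745, 1.6145]  P^-=[1.0692 -0.6840 0.3783; -0.6840 1.8585 -0.1539; 0.3783 -0.1539 1.0067]  S=[1.2777]  K=[0.7087; -0.3719; 0.0725]  nu=[5.2126]  x^+=[2.5031, -4.1130, 1.9922]  P^+=[0.4275 -0.3473 0.3126; -0.3473 1.6817 -0.1195; 0.3126 -0.1195 1.0000]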